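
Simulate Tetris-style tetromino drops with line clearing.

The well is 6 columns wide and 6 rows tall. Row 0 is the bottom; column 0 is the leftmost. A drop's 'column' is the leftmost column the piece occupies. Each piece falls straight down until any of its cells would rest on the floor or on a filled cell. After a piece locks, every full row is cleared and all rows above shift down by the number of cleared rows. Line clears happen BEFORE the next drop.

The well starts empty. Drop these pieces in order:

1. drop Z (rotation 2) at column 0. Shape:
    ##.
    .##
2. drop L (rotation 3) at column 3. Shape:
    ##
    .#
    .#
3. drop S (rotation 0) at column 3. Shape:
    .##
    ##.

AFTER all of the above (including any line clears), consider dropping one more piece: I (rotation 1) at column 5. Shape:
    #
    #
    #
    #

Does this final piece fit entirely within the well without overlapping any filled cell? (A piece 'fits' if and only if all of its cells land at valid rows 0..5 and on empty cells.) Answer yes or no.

Drop 1: Z rot2 at col 0 lands with bottom-row=0; cleared 0 line(s) (total 0); column heights now [2 2 1 0 0 0], max=2
Drop 2: L rot3 at col 3 lands with bottom-row=0; cleared 0 line(s) (total 0); column heights now [2 2 1 3 3 0], max=3
Drop 3: S rot0 at col 3 lands with bottom-row=3; cleared 0 line(s) (total 0); column heights now [2 2 1 4 5 5], max=5
Test piece I rot1 at col 5 (width 1): heights before test = [2 2 1 4 5 5]; fits = False

Answer: no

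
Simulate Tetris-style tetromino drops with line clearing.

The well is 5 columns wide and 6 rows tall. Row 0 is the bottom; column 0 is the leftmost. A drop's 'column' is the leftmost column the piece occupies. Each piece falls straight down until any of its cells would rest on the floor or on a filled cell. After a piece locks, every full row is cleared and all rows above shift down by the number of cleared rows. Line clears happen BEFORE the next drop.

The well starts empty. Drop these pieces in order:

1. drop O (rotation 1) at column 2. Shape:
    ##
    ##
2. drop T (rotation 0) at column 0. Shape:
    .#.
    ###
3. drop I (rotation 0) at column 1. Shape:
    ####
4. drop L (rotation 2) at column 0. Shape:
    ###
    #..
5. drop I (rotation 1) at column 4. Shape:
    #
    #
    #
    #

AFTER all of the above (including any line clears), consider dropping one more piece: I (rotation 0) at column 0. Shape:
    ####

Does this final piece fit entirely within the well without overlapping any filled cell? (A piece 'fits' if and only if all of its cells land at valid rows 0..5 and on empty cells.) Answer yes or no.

Answer: yes

Derivation:
Drop 1: O rot1 at col 2 lands with bottom-row=0; cleared 0 line(s) (total 0); column heights now [0 0 2 2 0], max=2
Drop 2: T rot0 at col 0 lands with bottom-row=2; cleared 0 line(s) (total 0); column heights now [3 4 3 2 0], max=4
Drop 3: I rot0 at col 1 lands with bottom-row=4; cleared 0 line(s) (total 0); column heights now [3 5 5 5 5], max=5
Drop 4: L rot2 at col 0 lands with bottom-row=4; cleared 1 line(s) (total 1); column heights now [5 5 5 2 0], max=5
Drop 5: I rot1 at col 4 lands with bottom-row=0; cleared 0 line(s) (total 1); column heights now [5 5 5 2 4], max=5
Test piece I rot0 at col 0 (width 4): heights before test = [5 5 5 2 4]; fits = True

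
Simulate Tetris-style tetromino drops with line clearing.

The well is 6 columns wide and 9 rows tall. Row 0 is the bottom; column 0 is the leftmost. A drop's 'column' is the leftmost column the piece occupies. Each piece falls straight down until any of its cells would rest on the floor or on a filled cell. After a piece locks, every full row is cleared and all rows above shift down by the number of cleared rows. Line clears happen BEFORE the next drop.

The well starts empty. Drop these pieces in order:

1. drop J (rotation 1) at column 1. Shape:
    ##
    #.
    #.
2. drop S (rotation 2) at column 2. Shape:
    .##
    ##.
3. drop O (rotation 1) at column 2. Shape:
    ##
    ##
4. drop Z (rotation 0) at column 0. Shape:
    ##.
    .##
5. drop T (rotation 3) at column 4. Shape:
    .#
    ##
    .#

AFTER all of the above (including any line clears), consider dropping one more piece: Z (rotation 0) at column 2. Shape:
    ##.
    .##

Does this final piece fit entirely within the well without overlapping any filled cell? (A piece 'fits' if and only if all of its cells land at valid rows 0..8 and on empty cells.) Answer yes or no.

Drop 1: J rot1 at col 1 lands with bottom-row=0; cleared 0 line(s) (total 0); column heights now [0 3 3 0 0 0], max=3
Drop 2: S rot2 at col 2 lands with bottom-row=3; cleared 0 line(s) (total 0); column heights now [0 3 4 5 5 0], max=5
Drop 3: O rot1 at col 2 lands with bottom-row=5; cleared 0 line(s) (total 0); column heights now [0 3 7 7 5 0], max=7
Drop 4: Z rot0 at col 0 lands with bottom-row=7; cleared 0 line(s) (total 0); column heights now [9 9 8 7 5 0], max=9
Drop 5: T rot3 at col 4 lands with bottom-row=4; cleared 0 line(s) (total 0); column heights now [9 9 8 7 6 7], max=9
Test piece Z rot0 at col 2 (width 3): heights before test = [9 9 8 7 6 7]; fits = True

Answer: yes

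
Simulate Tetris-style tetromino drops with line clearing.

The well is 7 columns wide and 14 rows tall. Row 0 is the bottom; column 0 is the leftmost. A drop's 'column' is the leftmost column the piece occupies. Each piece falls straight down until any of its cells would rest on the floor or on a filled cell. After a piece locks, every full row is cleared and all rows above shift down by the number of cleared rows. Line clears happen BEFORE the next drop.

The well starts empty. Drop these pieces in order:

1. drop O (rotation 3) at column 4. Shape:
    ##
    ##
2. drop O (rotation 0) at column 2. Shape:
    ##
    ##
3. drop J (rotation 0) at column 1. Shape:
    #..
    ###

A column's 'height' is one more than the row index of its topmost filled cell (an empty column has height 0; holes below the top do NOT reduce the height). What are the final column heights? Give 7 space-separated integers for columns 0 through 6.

Drop 1: O rot3 at col 4 lands with bottom-row=0; cleared 0 line(s) (total 0); column heights now [0 0 0 0 2 2 0], max=2
Drop 2: O rot0 at col 2 lands with bottom-row=0; cleared 0 line(s) (total 0); column heights now [0 0 2 2 2 2 0], max=2
Drop 3: J rot0 at col 1 lands with bottom-row=2; cleared 0 line(s) (total 0); column heights now [0 4 3 3 2 2 0], max=4

Answer: 0 4 3 3 2 2 0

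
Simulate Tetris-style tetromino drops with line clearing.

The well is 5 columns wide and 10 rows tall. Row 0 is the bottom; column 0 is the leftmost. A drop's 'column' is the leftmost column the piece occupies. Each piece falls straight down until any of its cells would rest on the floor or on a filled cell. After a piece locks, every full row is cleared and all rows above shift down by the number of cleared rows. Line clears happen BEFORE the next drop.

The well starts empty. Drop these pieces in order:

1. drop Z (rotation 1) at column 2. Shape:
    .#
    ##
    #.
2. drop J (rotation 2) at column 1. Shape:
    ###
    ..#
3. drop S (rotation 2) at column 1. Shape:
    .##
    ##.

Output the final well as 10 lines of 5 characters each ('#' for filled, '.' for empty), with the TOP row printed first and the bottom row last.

Answer: .....
.....
.....
..##.
.##..
.###.
...#.
...#.
..##.
..#..

Derivation:
Drop 1: Z rot1 at col 2 lands with bottom-row=0; cleared 0 line(s) (total 0); column heights now [0 0 2 3 0], max=3
Drop 2: J rot2 at col 1 lands with bottom-row=3; cleared 0 line(s) (total 0); column heights now [0 5 5 5 0], max=5
Drop 3: S rot2 at col 1 lands with bottom-row=5; cleared 0 line(s) (total 0); column heights now [0 6 7 7 0], max=7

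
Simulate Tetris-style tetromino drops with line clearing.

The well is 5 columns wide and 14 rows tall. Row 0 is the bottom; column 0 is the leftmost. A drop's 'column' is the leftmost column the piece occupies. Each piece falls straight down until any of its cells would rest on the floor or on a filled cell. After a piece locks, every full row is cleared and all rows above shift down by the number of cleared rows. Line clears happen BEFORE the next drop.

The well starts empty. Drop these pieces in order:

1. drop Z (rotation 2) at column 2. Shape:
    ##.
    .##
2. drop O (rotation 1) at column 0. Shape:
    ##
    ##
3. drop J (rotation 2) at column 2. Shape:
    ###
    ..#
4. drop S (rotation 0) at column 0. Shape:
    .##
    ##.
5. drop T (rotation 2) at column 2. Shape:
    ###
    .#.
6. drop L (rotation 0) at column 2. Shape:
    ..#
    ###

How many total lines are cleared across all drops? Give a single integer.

Drop 1: Z rot2 at col 2 lands with bottom-row=0; cleared 0 line(s) (total 0); column heights now [0 0 2 2 1], max=2
Drop 2: O rot1 at col 0 lands with bottom-row=0; cleared 0 line(s) (total 0); column heights now [2 2 2 2 1], max=2
Drop 3: J rot2 at col 2 lands with bottom-row=1; cleared 1 line(s) (total 1); column heights now [1 1 2 2 2], max=2
Drop 4: S rot0 at col 0 lands with bottom-row=1; cleared 1 line(s) (total 2); column heights now [1 2 2 1 1], max=2
Drop 5: T rot2 at col 2 lands with bottom-row=1; cleared 0 line(s) (total 2); column heights now [1 2 3 3 3], max=3
Drop 6: L rot0 at col 2 lands with bottom-row=3; cleared 0 line(s) (total 2); column heights now [1 2 4 4 5], max=5

Answer: 2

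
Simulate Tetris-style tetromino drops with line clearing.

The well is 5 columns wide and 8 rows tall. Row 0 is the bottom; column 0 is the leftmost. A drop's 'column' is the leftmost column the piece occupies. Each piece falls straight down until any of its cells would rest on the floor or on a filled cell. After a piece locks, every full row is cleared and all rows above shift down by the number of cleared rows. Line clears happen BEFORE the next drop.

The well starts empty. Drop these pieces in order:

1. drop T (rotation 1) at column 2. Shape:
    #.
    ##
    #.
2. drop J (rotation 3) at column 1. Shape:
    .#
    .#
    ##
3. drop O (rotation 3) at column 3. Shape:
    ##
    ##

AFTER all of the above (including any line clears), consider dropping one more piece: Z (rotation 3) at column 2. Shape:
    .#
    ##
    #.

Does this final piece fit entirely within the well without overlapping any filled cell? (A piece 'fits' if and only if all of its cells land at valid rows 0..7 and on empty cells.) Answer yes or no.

Drop 1: T rot1 at col 2 lands with bottom-row=0; cleared 0 line(s) (total 0); column heights now [0 0 3 2 0], max=3
Drop 2: J rot3 at col 1 lands with bottom-row=3; cleared 0 line(s) (total 0); column heights now [0 4 6 2 0], max=6
Drop 3: O rot3 at col 3 lands with bottom-row=2; cleared 0 line(s) (total 0); column heights now [0 4 6 4 4], max=6
Test piece Z rot3 at col 2 (width 2): heights before test = [0 4 6 4 4]; fits = False

Answer: no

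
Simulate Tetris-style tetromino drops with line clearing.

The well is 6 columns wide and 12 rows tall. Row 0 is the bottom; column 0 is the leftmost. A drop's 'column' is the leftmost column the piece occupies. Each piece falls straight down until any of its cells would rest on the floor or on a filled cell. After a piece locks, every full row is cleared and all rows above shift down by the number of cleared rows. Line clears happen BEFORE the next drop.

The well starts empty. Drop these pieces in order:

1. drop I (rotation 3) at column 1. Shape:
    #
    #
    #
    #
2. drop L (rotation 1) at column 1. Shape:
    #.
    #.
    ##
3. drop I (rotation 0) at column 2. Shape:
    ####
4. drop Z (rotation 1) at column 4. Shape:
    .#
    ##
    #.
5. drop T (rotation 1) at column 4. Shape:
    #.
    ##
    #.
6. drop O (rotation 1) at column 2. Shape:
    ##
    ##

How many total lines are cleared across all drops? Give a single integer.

Drop 1: I rot3 at col 1 lands with bottom-row=0; cleared 0 line(s) (total 0); column heights now [0 4 0 0 0 0], max=4
Drop 2: L rot1 at col 1 lands with bottom-row=4; cleared 0 line(s) (total 0); column heights now [0 7 5 0 0 0], max=7
Drop 3: I rot0 at col 2 lands with bottom-row=5; cleared 0 line(s) (total 0); column heights now [0 7 6 6 6 6], max=7
Drop 4: Z rot1 at col 4 lands with bottom-row=6; cleared 0 line(s) (total 0); column heights now [0 7 6 6 8 9], max=9
Drop 5: T rot1 at col 4 lands with bottom-row=8; cleared 0 line(s) (total 0); column heights now [0 7 6 6 11 10], max=11
Drop 6: O rot1 at col 2 lands with bottom-row=6; cleared 0 line(s) (total 0); column heights now [0 7 8 8 11 10], max=11

Answer: 0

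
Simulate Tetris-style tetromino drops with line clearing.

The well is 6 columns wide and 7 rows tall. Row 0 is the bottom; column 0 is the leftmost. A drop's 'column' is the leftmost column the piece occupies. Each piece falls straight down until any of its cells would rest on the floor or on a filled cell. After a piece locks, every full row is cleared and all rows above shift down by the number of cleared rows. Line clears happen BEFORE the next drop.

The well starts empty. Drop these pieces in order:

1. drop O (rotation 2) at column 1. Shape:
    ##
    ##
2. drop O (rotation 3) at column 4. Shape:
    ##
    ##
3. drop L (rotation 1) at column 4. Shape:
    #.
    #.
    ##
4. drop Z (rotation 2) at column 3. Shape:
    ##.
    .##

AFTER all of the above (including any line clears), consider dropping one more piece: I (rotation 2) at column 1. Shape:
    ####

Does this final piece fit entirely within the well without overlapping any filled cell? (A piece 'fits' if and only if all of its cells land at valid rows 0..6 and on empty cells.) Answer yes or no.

Answer: no

Derivation:
Drop 1: O rot2 at col 1 lands with bottom-row=0; cleared 0 line(s) (total 0); column heights now [0 2 2 0 0 0], max=2
Drop 2: O rot3 at col 4 lands with bottom-row=0; cleared 0 line(s) (total 0); column heights now [0 2 2 0 2 2], max=2
Drop 3: L rot1 at col 4 lands with bottom-row=2; cleared 0 line(s) (total 0); column heights now [0 2 2 0 5 3], max=5
Drop 4: Z rot2 at col 3 lands with bottom-row=5; cleared 0 line(s) (total 0); column heights now [0 2 2 7 7 6], max=7
Test piece I rot2 at col 1 (width 4): heights before test = [0 2 2 7 7 6]; fits = False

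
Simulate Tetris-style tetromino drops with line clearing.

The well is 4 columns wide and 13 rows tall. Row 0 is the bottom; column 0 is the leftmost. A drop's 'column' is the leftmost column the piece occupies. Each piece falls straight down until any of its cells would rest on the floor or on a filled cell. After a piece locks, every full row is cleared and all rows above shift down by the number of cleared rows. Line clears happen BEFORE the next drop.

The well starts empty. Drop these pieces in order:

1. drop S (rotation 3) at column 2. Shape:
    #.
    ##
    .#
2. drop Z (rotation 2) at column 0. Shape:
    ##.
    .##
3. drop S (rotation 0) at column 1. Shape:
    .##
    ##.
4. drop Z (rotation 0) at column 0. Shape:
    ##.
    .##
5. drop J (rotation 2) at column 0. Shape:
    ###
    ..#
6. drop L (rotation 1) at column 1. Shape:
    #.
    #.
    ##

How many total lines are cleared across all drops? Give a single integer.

Drop 1: S rot3 at col 2 lands with bottom-row=0; cleared 0 line(s) (total 0); column heights now [0 0 3 2], max=3
Drop 2: Z rot2 at col 0 lands with bottom-row=3; cleared 0 line(s) (total 0); column heights now [5 5 4 2], max=5
Drop 3: S rot0 at col 1 lands with bottom-row=5; cleared 0 line(s) (total 0); column heights now [5 6 7 7], max=7
Drop 4: Z rot0 at col 0 lands with bottom-row=7; cleared 0 line(s) (total 0); column heights now [9 9 8 7], max=9
Drop 5: J rot2 at col 0 lands with bottom-row=8; cleared 0 line(s) (total 0); column heights now [10 10 10 7], max=10
Drop 6: L rot1 at col 1 lands with bottom-row=10; cleared 0 line(s) (total 0); column heights now [10 13 11 7], max=13

Answer: 0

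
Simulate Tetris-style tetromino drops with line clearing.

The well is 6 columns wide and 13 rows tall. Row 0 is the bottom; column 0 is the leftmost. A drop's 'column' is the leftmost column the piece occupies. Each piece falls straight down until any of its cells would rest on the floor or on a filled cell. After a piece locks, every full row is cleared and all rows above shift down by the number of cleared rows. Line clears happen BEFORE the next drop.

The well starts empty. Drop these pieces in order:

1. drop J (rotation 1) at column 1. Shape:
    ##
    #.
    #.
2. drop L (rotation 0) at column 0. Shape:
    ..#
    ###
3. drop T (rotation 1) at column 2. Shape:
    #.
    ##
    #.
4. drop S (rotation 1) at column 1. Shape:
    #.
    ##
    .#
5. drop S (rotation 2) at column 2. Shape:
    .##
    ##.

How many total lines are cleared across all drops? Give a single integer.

Answer: 0

Derivation:
Drop 1: J rot1 at col 1 lands with bottom-row=0; cleared 0 line(s) (total 0); column heights now [0 3 3 0 0 0], max=3
Drop 2: L rot0 at col 0 lands with bottom-row=3; cleared 0 line(s) (total 0); column heights now [4 4 5 0 0 0], max=5
Drop 3: T rot1 at col 2 lands with bottom-row=5; cleared 0 line(s) (total 0); column heights now [4 4 8 7 0 0], max=8
Drop 4: S rot1 at col 1 lands with bottom-row=8; cleared 0 line(s) (total 0); column heights now [4 11 10 7 0 0], max=11
Drop 5: S rot2 at col 2 lands with bottom-row=10; cleared 0 line(s) (total 0); column heights now [4 11 11 12 12 0], max=12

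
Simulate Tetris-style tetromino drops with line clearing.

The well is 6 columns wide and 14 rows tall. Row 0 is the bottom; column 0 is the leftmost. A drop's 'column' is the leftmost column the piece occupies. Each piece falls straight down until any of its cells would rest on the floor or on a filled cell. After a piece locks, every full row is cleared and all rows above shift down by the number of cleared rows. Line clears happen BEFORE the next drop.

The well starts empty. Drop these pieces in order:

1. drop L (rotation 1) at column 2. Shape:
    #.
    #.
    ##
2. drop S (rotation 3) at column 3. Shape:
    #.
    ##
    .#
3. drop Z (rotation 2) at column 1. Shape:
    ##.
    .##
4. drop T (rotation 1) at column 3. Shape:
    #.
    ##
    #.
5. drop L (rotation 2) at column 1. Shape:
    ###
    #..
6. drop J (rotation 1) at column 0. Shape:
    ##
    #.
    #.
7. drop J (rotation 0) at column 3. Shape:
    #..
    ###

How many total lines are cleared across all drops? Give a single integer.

Answer: 0

Derivation:
Drop 1: L rot1 at col 2 lands with bottom-row=0; cleared 0 line(s) (total 0); column heights now [0 0 3 1 0 0], max=3
Drop 2: S rot3 at col 3 lands with bottom-row=0; cleared 0 line(s) (total 0); column heights now [0 0 3 3 2 0], max=3
Drop 3: Z rot2 at col 1 lands with bottom-row=3; cleared 0 line(s) (total 0); column heights now [0 5 5 4 2 0], max=5
Drop 4: T rot1 at col 3 lands with bottom-row=4; cleared 0 line(s) (total 0); column heights now [0 5 5 7 6 0], max=7
Drop 5: L rot2 at col 1 lands with bottom-row=6; cleared 0 line(s) (total 0); column heights now [0 8 8 8 6 0], max=8
Drop 6: J rot1 at col 0 lands with bottom-row=6; cleared 0 line(s) (total 0); column heights now [9 9 8 8 6 0], max=9
Drop 7: J rot0 at col 3 lands with bottom-row=8; cleared 0 line(s) (total 0); column heights now [9 9 8 10 9 9], max=10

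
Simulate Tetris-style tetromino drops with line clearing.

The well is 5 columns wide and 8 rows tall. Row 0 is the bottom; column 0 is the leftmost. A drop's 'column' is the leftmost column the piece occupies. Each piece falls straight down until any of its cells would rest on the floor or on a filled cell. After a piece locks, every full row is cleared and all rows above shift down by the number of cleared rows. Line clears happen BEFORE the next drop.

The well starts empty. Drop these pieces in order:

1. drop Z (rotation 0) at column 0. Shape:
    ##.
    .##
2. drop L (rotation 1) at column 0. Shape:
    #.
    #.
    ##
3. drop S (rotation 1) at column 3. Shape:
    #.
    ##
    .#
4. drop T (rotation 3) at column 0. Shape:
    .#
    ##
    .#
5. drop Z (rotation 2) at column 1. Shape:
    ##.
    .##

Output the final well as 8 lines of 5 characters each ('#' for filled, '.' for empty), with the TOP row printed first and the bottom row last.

Answer: .##..
.###.
##...
##...
#....
##.#.
##.##
.##.#

Derivation:
Drop 1: Z rot0 at col 0 lands with bottom-row=0; cleared 0 line(s) (total 0); column heights now [2 2 1 0 0], max=2
Drop 2: L rot1 at col 0 lands with bottom-row=2; cleared 0 line(s) (total 0); column heights now [5 3 1 0 0], max=5
Drop 3: S rot1 at col 3 lands with bottom-row=0; cleared 0 line(s) (total 0); column heights now [5 3 1 3 2], max=5
Drop 4: T rot3 at col 0 lands with bottom-row=4; cleared 0 line(s) (total 0); column heights now [6 7 1 3 2], max=7
Drop 5: Z rot2 at col 1 lands with bottom-row=6; cleared 0 line(s) (total 0); column heights now [6 8 8 7 2], max=8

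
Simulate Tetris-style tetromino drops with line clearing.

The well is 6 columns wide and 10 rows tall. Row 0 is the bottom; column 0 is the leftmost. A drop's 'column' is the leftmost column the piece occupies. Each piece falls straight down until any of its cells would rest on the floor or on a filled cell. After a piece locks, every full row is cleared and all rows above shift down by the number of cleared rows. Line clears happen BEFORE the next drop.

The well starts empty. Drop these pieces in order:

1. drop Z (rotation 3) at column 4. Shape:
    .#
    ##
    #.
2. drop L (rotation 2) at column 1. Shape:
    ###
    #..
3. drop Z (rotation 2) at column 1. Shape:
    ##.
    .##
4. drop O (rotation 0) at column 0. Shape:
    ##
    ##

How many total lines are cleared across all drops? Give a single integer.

Drop 1: Z rot3 at col 4 lands with bottom-row=0; cleared 0 line(s) (total 0); column heights now [0 0 0 0 2 3], max=3
Drop 2: L rot2 at col 1 lands with bottom-row=0; cleared 0 line(s) (total 0); column heights now [0 2 2 2 2 3], max=3
Drop 3: Z rot2 at col 1 lands with bottom-row=2; cleared 0 line(s) (total 0); column heights now [0 4 4 3 2 3], max=4
Drop 4: O rot0 at col 0 lands with bottom-row=4; cleared 0 line(s) (total 0); column heights now [6 6 4 3 2 3], max=6

Answer: 0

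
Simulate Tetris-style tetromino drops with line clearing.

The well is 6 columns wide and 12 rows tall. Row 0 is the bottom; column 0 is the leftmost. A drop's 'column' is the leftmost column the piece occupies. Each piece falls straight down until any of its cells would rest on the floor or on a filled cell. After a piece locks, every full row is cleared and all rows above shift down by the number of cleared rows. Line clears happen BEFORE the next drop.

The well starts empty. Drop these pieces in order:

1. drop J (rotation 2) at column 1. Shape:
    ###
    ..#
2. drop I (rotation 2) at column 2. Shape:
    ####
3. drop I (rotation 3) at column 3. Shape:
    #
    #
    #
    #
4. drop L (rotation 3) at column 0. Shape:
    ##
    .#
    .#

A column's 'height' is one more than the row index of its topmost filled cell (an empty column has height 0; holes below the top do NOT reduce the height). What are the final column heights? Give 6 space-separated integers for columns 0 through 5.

Answer: 5 5 3 7 3 3

Derivation:
Drop 1: J rot2 at col 1 lands with bottom-row=0; cleared 0 line(s) (total 0); column heights now [0 2 2 2 0 0], max=2
Drop 2: I rot2 at col 2 lands with bottom-row=2; cleared 0 line(s) (total 0); column heights now [0 2 3 3 3 3], max=3
Drop 3: I rot3 at col 3 lands with bottom-row=3; cleared 0 line(s) (total 0); column heights now [0 2 3 7 3 3], max=7
Drop 4: L rot3 at col 0 lands with bottom-row=2; cleared 0 line(s) (total 0); column heights now [5 5 3 7 3 3], max=7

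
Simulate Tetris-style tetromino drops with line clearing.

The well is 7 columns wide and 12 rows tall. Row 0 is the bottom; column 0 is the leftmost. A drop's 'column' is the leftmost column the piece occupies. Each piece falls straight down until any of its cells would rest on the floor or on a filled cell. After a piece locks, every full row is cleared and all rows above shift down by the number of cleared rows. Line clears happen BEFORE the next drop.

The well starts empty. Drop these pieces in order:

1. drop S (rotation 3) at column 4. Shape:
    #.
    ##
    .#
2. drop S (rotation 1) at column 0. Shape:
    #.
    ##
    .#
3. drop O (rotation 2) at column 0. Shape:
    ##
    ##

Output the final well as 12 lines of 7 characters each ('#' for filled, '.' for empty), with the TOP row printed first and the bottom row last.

Answer: .......
.......
.......
.......
.......
.......
.......
##.....
##.....
#...#..
##..##.
.#...#.

Derivation:
Drop 1: S rot3 at col 4 lands with bottom-row=0; cleared 0 line(s) (total 0); column heights now [0 0 0 0 3 2 0], max=3
Drop 2: S rot1 at col 0 lands with bottom-row=0; cleared 0 line(s) (total 0); column heights now [3 2 0 0 3 2 0], max=3
Drop 3: O rot2 at col 0 lands with bottom-row=3; cleared 0 line(s) (total 0); column heights now [5 5 0 0 3 2 0], max=5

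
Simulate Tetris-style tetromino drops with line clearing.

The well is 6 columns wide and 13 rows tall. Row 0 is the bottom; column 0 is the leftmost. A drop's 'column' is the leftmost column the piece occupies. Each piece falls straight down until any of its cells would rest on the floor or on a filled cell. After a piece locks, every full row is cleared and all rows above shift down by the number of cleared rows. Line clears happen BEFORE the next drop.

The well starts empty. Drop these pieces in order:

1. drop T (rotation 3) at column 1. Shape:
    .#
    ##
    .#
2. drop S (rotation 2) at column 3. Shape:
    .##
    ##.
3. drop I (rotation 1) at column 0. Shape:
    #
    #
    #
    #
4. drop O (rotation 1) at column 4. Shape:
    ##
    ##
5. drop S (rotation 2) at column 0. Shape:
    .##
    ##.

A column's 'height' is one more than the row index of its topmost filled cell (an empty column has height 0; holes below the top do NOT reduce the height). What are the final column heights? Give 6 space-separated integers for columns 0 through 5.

Answer: 5 6 6 1 4 4

Derivation:
Drop 1: T rot3 at col 1 lands with bottom-row=0; cleared 0 line(s) (total 0); column heights now [0 2 3 0 0 0], max=3
Drop 2: S rot2 at col 3 lands with bottom-row=0; cleared 0 line(s) (total 0); column heights now [0 2 3 1 2 2], max=3
Drop 3: I rot1 at col 0 lands with bottom-row=0; cleared 0 line(s) (total 0); column heights now [4 2 3 1 2 2], max=4
Drop 4: O rot1 at col 4 lands with bottom-row=2; cleared 0 line(s) (total 0); column heights now [4 2 3 1 4 4], max=4
Drop 5: S rot2 at col 0 lands with bottom-row=4; cleared 0 line(s) (total 0); column heights now [5 6 6 1 4 4], max=6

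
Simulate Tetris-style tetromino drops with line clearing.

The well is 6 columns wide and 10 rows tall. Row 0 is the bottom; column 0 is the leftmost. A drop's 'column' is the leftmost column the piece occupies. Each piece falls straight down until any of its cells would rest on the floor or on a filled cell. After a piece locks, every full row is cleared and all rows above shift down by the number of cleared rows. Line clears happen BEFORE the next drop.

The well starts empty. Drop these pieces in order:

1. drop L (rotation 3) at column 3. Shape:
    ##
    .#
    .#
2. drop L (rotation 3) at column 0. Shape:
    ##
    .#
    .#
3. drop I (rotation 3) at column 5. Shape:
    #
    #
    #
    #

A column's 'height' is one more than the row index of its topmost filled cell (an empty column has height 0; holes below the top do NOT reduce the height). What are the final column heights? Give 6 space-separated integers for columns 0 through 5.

Drop 1: L rot3 at col 3 lands with bottom-row=0; cleared 0 line(s) (total 0); column heights now [0 0 0 3 3 0], max=3
Drop 2: L rot3 at col 0 lands with bottom-row=0; cleared 0 line(s) (total 0); column heights now [3 3 0 3 3 0], max=3
Drop 3: I rot3 at col 5 lands with bottom-row=0; cleared 0 line(s) (total 0); column heights now [3 3 0 3 3 4], max=4

Answer: 3 3 0 3 3 4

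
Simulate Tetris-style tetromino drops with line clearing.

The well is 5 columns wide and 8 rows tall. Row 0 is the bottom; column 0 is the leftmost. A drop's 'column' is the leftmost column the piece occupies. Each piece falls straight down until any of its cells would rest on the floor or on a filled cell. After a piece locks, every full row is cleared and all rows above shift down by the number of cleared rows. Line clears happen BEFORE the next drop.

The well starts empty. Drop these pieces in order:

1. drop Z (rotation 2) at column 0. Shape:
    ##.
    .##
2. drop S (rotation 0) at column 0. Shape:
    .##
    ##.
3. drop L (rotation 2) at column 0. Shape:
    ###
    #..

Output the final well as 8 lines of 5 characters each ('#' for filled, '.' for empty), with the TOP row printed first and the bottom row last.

Drop 1: Z rot2 at col 0 lands with bottom-row=0; cleared 0 line(s) (total 0); column heights now [2 2 1 0 0], max=2
Drop 2: S rot0 at col 0 lands with bottom-row=2; cleared 0 line(s) (total 0); column heights now [3 4 4 0 0], max=4
Drop 3: L rot2 at col 0 lands with bottom-row=3; cleared 0 line(s) (total 0); column heights now [5 5 5 0 0], max=5

Answer: .....
.....
.....
###..
###..
##...
##...
.##..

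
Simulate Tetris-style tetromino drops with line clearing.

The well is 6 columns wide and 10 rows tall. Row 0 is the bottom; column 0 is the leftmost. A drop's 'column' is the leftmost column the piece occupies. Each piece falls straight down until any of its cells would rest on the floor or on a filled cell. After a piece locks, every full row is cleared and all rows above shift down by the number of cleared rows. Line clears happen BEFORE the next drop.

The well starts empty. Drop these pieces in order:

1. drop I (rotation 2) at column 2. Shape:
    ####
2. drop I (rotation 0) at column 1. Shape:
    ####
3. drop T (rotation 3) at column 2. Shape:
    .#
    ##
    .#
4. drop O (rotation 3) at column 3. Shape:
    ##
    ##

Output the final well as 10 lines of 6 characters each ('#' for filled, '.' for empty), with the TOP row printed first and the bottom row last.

Drop 1: I rot2 at col 2 lands with bottom-row=0; cleared 0 line(s) (total 0); column heights now [0 0 1 1 1 1], max=1
Drop 2: I rot0 at col 1 lands with bottom-row=1; cleared 0 line(s) (total 0); column heights now [0 2 2 2 2 1], max=2
Drop 3: T rot3 at col 2 lands with bottom-row=2; cleared 0 line(s) (total 0); column heights now [0 2 4 5 2 1], max=5
Drop 4: O rot3 at col 3 lands with bottom-row=5; cleared 0 line(s) (total 0); column heights now [0 2 4 7 7 1], max=7

Answer: ......
......
......
...##.
...##.
...#..
..##..
...#..
.####.
..####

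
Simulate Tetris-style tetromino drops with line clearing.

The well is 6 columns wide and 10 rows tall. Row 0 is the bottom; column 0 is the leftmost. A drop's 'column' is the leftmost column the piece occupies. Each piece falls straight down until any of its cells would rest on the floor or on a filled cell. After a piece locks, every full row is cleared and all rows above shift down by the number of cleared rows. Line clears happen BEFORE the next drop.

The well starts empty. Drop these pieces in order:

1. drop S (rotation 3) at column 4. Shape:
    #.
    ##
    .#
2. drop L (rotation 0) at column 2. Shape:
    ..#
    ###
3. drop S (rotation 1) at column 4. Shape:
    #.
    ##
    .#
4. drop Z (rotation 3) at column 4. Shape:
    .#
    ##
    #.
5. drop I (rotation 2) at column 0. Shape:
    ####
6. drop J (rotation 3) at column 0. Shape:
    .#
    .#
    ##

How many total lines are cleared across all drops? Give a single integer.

Answer: 1

Derivation:
Drop 1: S rot3 at col 4 lands with bottom-row=0; cleared 0 line(s) (total 0); column heights now [0 0 0 0 3 2], max=3
Drop 2: L rot0 at col 2 lands with bottom-row=3; cleared 0 line(s) (total 0); column heights now [0 0 4 4 5 2], max=5
Drop 3: S rot1 at col 4 lands with bottom-row=4; cleared 0 line(s) (total 0); column heights now [0 0 4 4 7 6], max=7
Drop 4: Z rot3 at col 4 lands with bottom-row=7; cleared 0 line(s) (total 0); column heights now [0 0 4 4 9 10], max=10
Drop 5: I rot2 at col 0 lands with bottom-row=4; cleared 1 line(s) (total 1); column heights now [0 0 4 4 8 9], max=9
Drop 6: J rot3 at col 0 lands with bottom-row=0; cleared 0 line(s) (total 1); column heights now [1 3 4 4 8 9], max=9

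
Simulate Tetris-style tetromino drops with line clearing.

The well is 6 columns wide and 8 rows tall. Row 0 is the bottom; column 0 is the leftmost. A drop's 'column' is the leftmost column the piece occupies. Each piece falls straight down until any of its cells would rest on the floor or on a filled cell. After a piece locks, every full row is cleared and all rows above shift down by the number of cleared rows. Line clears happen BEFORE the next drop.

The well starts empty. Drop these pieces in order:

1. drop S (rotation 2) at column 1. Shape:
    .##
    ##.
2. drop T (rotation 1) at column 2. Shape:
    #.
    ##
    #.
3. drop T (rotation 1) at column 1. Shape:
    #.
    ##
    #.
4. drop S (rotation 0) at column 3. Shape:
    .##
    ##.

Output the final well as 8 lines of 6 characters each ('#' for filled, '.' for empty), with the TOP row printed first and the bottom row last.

Answer: ......
.#....
.##.##
.####.
..##..
..#...
..##..
.##...

Derivation:
Drop 1: S rot2 at col 1 lands with bottom-row=0; cleared 0 line(s) (total 0); column heights now [0 1 2 2 0 0], max=2
Drop 2: T rot1 at col 2 lands with bottom-row=2; cleared 0 line(s) (total 0); column heights now [0 1 5 4 0 0], max=5
Drop 3: T rot1 at col 1 lands with bottom-row=4; cleared 0 line(s) (total 0); column heights now [0 7 6 4 0 0], max=7
Drop 4: S rot0 at col 3 lands with bottom-row=4; cleared 0 line(s) (total 0); column heights now [0 7 6 5 6 6], max=7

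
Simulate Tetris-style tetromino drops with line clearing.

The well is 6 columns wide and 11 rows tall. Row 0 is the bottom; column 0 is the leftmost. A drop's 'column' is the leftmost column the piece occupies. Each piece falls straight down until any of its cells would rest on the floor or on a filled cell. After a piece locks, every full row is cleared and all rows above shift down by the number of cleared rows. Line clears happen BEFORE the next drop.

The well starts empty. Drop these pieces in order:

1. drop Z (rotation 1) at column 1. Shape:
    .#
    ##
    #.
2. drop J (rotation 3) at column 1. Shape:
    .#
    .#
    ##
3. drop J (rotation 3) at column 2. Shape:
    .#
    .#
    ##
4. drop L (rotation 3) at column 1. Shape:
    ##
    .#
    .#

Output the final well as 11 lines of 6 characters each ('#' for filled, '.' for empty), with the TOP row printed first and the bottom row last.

Answer: ......
.##...
..##..
..##..
..##..
..#...
..#...
.##...
..#...
.##...
.#....

Derivation:
Drop 1: Z rot1 at col 1 lands with bottom-row=0; cleared 0 line(s) (total 0); column heights now [0 2 3 0 0 0], max=3
Drop 2: J rot3 at col 1 lands with bottom-row=3; cleared 0 line(s) (total 0); column heights now [0 4 6 0 0 0], max=6
Drop 3: J rot3 at col 2 lands with bottom-row=6; cleared 0 line(s) (total 0); column heights now [0 4 7 9 0 0], max=9
Drop 4: L rot3 at col 1 lands with bottom-row=7; cleared 0 line(s) (total 0); column heights now [0 10 10 9 0 0], max=10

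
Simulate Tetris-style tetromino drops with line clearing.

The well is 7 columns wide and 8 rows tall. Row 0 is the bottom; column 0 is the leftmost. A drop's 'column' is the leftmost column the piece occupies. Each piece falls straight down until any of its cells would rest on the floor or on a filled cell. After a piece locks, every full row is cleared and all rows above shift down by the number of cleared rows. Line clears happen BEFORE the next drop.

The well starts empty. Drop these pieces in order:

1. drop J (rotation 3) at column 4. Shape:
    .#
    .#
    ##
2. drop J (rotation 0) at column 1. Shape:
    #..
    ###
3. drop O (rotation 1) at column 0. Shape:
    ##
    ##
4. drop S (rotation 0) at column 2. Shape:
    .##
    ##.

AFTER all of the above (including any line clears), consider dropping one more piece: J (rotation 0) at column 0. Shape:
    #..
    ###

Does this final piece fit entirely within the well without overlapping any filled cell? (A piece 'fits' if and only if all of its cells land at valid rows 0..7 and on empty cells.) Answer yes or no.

Answer: yes

Derivation:
Drop 1: J rot3 at col 4 lands with bottom-row=0; cleared 0 line(s) (total 0); column heights now [0 0 0 0 1 3 0], max=3
Drop 2: J rot0 at col 1 lands with bottom-row=0; cleared 0 line(s) (total 0); column heights now [0 2 1 1 1 3 0], max=3
Drop 3: O rot1 at col 0 lands with bottom-row=2; cleared 0 line(s) (total 0); column heights now [4 4 1 1 1 3 0], max=4
Drop 4: S rot0 at col 2 lands with bottom-row=1; cleared 0 line(s) (total 0); column heights now [4 4 2 3 3 3 0], max=4
Test piece J rot0 at col 0 (width 3): heights before test = [4 4 2 3 3 3 0]; fits = True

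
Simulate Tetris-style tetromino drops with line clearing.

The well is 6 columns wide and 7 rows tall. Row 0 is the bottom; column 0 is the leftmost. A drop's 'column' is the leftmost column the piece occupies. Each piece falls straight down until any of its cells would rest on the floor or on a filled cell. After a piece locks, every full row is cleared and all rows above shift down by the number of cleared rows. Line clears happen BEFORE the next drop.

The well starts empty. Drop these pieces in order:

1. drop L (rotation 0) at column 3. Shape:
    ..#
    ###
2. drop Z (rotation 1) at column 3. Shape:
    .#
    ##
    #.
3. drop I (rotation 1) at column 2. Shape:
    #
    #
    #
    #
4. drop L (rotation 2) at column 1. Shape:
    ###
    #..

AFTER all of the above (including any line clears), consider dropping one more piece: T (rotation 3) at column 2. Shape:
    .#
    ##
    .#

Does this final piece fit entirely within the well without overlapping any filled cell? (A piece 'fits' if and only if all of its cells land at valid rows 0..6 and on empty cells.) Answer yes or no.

Answer: no

Derivation:
Drop 1: L rot0 at col 3 lands with bottom-row=0; cleared 0 line(s) (total 0); column heights now [0 0 0 1 1 2], max=2
Drop 2: Z rot1 at col 3 lands with bottom-row=1; cleared 0 line(s) (total 0); column heights now [0 0 0 3 4 2], max=4
Drop 3: I rot1 at col 2 lands with bottom-row=0; cleared 0 line(s) (total 0); column heights now [0 0 4 3 4 2], max=4
Drop 4: L rot2 at col 1 lands with bottom-row=3; cleared 0 line(s) (total 0); column heights now [0 5 5 5 4 2], max=5
Test piece T rot3 at col 2 (width 2): heights before test = [0 5 5 5 4 2]; fits = False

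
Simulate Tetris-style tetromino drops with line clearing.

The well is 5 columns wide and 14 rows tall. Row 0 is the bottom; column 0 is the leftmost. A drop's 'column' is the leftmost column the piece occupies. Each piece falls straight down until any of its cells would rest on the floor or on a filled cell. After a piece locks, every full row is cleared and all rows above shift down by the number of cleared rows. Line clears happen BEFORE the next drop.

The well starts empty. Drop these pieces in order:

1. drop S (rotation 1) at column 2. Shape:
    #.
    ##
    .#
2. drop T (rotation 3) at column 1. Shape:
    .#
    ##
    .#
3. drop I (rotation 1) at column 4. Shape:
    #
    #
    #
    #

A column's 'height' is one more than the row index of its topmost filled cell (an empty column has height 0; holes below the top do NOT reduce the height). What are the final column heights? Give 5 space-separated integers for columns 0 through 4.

Answer: 0 5 6 2 4

Derivation:
Drop 1: S rot1 at col 2 lands with bottom-row=0; cleared 0 line(s) (total 0); column heights now [0 0 3 2 0], max=3
Drop 2: T rot3 at col 1 lands with bottom-row=3; cleared 0 line(s) (total 0); column heights now [0 5 6 2 0], max=6
Drop 3: I rot1 at col 4 lands with bottom-row=0; cleared 0 line(s) (total 0); column heights now [0 5 6 2 4], max=6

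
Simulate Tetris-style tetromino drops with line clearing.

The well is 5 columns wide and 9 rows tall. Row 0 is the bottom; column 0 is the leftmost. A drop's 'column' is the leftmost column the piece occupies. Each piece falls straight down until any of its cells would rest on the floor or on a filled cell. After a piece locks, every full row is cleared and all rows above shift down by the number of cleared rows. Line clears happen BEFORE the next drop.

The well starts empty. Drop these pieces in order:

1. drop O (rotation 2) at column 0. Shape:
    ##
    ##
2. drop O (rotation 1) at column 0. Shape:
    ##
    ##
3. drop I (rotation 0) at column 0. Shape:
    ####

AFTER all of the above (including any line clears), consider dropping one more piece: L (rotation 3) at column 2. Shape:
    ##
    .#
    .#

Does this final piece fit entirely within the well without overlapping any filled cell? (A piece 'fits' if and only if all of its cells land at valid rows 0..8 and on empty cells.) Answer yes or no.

Drop 1: O rot2 at col 0 lands with bottom-row=0; cleared 0 line(s) (total 0); column heights now [2 2 0 0 0], max=2
Drop 2: O rot1 at col 0 lands with bottom-row=2; cleared 0 line(s) (total 0); column heights now [4 4 0 0 0], max=4
Drop 3: I rot0 at col 0 lands with bottom-row=4; cleared 0 line(s) (total 0); column heights now [5 5 5 5 0], max=5
Test piece L rot3 at col 2 (width 2): heights before test = [5 5 5 5 0]; fits = True

Answer: yes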